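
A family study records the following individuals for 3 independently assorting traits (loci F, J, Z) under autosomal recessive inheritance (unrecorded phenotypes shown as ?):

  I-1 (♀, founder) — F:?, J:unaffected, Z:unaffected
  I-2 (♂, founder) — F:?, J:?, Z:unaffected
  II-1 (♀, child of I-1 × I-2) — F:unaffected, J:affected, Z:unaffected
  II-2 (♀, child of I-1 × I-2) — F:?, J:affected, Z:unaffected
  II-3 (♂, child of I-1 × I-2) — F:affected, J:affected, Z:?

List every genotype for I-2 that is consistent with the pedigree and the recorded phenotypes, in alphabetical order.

F/I-1 ? ·: Ff|ff
F/I-2 ? ·: Ff|ff
F/II-1 un I-1×I-2: FF|Ff
F/II-2 ? I-1×I-2: FF|Ff|ff
F/II-3 aff I-1×I-2: ff
⇒ F over [I-1,I-2,II-1,II-2,II-3]: 10 consistent
J/I-1 un ·: Jj
J/I-2 ? ·: Jj|jj
J/II-1 aff I-1×I-2: jj
J/II-2 aff I-1×I-2: jj
J/II-3 aff I-1×I-2: jj
⇒ J over [I-1,I-2,II-1,II-2,II-3]: 2 consistent
Z/I-1 un ·: ZZ|Zz
Z/I-2 un ·: ZZ|Zz
Z/II-1 un I-1×I-2: ZZ|Zz
Z/II-2 un I-1×I-2: ZZ|Zz
Z/II-3 ? I-1×I-2: ZZ|Zz|zz
⇒ Z over [I-1,I-2,II-1,II-2,II-3]: 29 consistent

I-2 ∈ {Ff Jj ZZ, Ff Jj Zz, Ff jj ZZ, Ff jj Zz, ff Jj ZZ, ff Jj Zz, ff jj ZZ, ff jj Zz}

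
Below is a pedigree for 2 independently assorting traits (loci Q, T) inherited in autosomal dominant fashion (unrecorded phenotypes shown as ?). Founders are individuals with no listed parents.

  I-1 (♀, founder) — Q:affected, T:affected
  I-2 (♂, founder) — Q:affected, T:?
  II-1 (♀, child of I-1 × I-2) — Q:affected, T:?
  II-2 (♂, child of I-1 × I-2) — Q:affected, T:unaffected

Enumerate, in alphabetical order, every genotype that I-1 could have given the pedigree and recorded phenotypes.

Q/I-1 aff ·: Qq|QQ
Q/I-2 aff ·: Qq|QQ
Q/II-1 aff I-1×I-2: Qq|QQ
Q/II-2 aff I-1×I-2: Qq|QQ
⇒ Q over [I-1,I-2,II-1,II-2]: 13 consistent
T/I-1 aff ·: Tt
T/I-2 ? ·: tt|Tt
T/II-1 ? I-1×I-2: tt|Tt|TT
T/II-2 un I-1×I-2: tt
⇒ T over [I-1,I-2,II-1,II-2]: 5 consistent

I-1 ∈ {QQ Tt, Qq Tt}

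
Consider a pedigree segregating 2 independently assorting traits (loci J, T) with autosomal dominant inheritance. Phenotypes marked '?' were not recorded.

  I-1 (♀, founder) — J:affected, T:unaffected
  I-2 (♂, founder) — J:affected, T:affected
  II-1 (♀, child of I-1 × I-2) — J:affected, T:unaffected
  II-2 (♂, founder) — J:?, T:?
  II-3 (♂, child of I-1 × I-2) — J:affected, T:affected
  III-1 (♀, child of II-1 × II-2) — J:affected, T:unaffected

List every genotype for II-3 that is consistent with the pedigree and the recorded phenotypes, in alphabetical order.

II-3 ∈ {JJ Tt, Jj Tt}

J/I-1 aff ·: Jj|JJ
J/I-2 aff ·: Jj|JJ
J/II-1 aff I-1×I-2: Jj|JJ
J/II-2 ? ·: jj|Jj|JJ
J/II-3 aff I-1×I-2: Jj|JJ
J/III-1 aff II-1×II-2: Jj|JJ
⇒ J over [I-1,I-2,II-1,II-2,II-3,III-1]: 58 consistent
T/I-1 un ·: tt
T/I-2 aff ·: Tt
T/II-1 un I-1×I-2: tt
T/II-2 ? ·: tt|Tt
T/II-3 aff I-1×I-2: Tt
T/III-1 un II-1×II-2: tt
⇒ T over [I-1,I-2,II-1,II-2,II-3,III-1]: 2 consistent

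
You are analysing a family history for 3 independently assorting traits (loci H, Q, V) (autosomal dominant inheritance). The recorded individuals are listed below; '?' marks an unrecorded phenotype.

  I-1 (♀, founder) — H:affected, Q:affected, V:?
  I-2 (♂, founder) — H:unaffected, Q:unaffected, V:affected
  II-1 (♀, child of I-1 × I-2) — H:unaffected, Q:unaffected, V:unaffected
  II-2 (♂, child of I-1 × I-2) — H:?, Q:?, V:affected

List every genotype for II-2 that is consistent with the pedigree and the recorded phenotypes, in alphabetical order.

H/I-1 aff ·: Hh
H/I-2 un ·: hh
H/II-1 un I-1×I-2: hh
H/II-2 ? I-1×I-2: hh|Hh
⇒ H over [I-1,I-2,II-1,II-2]: 2 consistent
Q/I-1 aff ·: Qq
Q/I-2 un ·: qq
Q/II-1 un I-1×I-2: qq
Q/II-2 ? I-1×I-2: qq|Qq
⇒ Q over [I-1,I-2,II-1,II-2]: 2 consistent
V/I-1 ? ·: vv|Vv
V/I-2 aff ·: Vv
V/II-1 un I-1×I-2: vv
V/II-2 aff I-1×I-2: Vv|VV
⇒ V over [I-1,I-2,II-1,II-2]: 3 consistent

II-2 ∈ {Hh Qq VV, Hh Qq Vv, Hh qq VV, Hh qq Vv, hh Qq VV, hh Qq Vv, hh qq VV, hh qq Vv}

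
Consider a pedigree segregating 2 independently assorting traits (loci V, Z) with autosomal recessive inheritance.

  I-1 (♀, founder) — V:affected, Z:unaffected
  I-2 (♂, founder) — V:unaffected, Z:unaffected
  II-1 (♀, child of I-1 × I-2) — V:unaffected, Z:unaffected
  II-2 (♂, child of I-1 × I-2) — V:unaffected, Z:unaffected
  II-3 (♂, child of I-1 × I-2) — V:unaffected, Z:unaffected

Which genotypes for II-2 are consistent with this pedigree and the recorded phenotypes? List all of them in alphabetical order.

II-2 ∈ {Vv ZZ, Vv Zz}

V/I-1 aff ·: vv
V/I-2 un ·: VV|Vv
V/II-1 un I-1×I-2: Vv
V/II-2 un I-1×I-2: Vv
V/II-3 un I-1×I-2: Vv
⇒ V over [I-1,I-2,II-1,II-2,II-3]: 2 consistent
Z/I-1 un ·: ZZ|Zz
Z/I-2 un ·: ZZ|Zz
Z/II-1 un I-1×I-2: ZZ|Zz
Z/II-2 un I-1×I-2: ZZ|Zz
Z/II-3 un I-1×I-2: ZZ|Zz
⇒ Z over [I-1,I-2,II-1,II-2,II-3]: 25 consistent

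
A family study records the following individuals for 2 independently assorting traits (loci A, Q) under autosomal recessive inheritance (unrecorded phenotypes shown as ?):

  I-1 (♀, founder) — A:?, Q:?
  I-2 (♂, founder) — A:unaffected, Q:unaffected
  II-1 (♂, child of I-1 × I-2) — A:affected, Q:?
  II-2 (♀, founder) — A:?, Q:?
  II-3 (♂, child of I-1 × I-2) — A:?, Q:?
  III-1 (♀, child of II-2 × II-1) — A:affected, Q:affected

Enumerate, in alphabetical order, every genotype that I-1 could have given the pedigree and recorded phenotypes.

I-1 ∈ {Aa QQ, Aa Qq, Aa qq, aa QQ, aa Qq, aa qq}

A/I-1 ? ·: Aa|aa
A/I-2 un ·: Aa
A/II-1 aff I-1×I-2: aa
A/II-2 ? ·: Aa|aa
A/II-3 ? I-1×I-2: AA|Aa|aa
A/III-1 aff II-2×II-1: aa
⇒ A over [I-1,I-2,II-1,II-2,II-3,III-1]: 10 consistent
Q/I-1 ? ·: QQ|Qq|qq
Q/I-2 un ·: QQ|Qq
Q/II-1 ? I-1×I-2: Qq|qq
Q/II-2 ? ·: Qq|qq
Q/II-3 ? I-1×I-2: QQ|Qq|qq
Q/III-1 aff II-2×II-1: qq
⇒ Q over [I-1,I-2,II-1,II-2,II-3,III-1]: 30 consistent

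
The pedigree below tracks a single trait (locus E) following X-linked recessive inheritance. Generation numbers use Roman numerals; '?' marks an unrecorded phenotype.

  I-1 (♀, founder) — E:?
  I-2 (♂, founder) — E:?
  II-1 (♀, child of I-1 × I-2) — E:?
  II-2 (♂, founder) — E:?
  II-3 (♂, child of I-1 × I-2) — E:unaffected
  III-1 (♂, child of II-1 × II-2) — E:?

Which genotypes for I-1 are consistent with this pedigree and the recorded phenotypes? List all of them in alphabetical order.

I-1 ∈ {X^EX^E, X^EX^e}

E/I-1 ? ·: X^EX^E|X^EX^e
E/I-2 ? ·: X^EY|X^eY
E/II-1 ? I-1×I-2: X^EX^E|X^EX^e|X^eX^e
E/II-2 ? ·: X^EY|X^eY
E/II-3 un I-1×I-2: X^EY
E/III-1 ? II-1×II-2: X^EY|X^eY
⇒ E over [I-1,I-2,II-1,II-2,II-3,III-1]: 18 consistent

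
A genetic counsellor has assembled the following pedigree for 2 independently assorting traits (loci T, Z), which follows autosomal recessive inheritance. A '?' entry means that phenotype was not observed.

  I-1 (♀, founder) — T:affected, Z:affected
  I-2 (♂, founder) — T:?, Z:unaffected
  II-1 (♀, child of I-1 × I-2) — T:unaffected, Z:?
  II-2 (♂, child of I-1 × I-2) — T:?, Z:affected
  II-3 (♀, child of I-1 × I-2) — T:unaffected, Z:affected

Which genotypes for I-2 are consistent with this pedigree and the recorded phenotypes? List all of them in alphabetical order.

I-2 ∈ {TT Zz, Tt Zz}

T/I-1 aff ·: tt
T/I-2 ? ·: TT|Tt
T/II-1 un I-1×I-2: Tt
T/II-2 ? I-1×I-2: Tt|tt
T/II-3 un I-1×I-2: Tt
⇒ T over [I-1,I-2,II-1,II-2,II-3]: 3 consistent
Z/I-1 aff ·: zz
Z/I-2 un ·: Zz
Z/II-1 ? I-1×I-2: Zz|zz
Z/II-2 aff I-1×I-2: zz
Z/II-3 aff I-1×I-2: zz
⇒ Z over [I-1,I-2,II-1,II-2,II-3]: 2 consistent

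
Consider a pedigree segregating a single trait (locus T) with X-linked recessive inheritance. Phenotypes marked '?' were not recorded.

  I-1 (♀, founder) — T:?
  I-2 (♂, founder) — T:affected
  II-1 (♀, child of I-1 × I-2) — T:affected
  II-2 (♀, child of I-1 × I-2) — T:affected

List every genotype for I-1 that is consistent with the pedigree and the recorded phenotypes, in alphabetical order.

T/I-1 ? ·: X^TX^t|X^tX^t
T/I-2 aff ·: X^tY
T/II-1 aff I-1×I-2: X^tX^t
T/II-2 aff I-1×I-2: X^tX^t
⇒ T over [I-1,I-2,II-1,II-2]: 2 consistent

I-1 ∈ {X^TX^t, X^tX^t}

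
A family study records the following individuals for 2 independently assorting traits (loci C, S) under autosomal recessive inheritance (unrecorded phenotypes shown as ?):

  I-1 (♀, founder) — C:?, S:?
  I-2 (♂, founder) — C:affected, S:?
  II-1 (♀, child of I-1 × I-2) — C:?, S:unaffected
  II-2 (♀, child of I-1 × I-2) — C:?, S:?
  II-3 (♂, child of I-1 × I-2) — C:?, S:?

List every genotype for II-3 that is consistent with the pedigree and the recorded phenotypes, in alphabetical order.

C/I-1 ? ·: CC|Cc|cc
C/I-2 aff ·: cc
C/II-1 ? I-1×I-2: Cc|cc
C/II-2 ? I-1×I-2: Cc|cc
C/II-3 ? I-1×I-2: Cc|cc
⇒ C over [I-1,I-2,II-1,II-2,II-3]: 10 consistent
S/I-1 ? ·: SS|Ss|ss
S/I-2 ? ·: SS|Ss|ss
S/II-1 un I-1×I-2: SS|Ss
S/II-2 ? I-1×I-2: SS|Ss|ss
S/II-3 ? I-1×I-2: SS|Ss|ss
⇒ S over [I-1,I-2,II-1,II-2,II-3]: 45 consistent

II-3 ∈ {Cc SS, Cc Ss, Cc ss, cc SS, cc Ss, cc ss}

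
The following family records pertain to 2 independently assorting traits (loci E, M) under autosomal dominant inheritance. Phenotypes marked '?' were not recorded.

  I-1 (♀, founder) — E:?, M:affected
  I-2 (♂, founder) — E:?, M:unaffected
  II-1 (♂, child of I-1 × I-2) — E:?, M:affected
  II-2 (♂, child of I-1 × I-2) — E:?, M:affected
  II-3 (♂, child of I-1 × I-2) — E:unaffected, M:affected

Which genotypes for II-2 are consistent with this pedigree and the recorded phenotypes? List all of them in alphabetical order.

E/I-1 ? ·: ee|Ee
E/I-2 ? ·: ee|Ee
E/II-1 ? I-1×I-2: ee|Ee|EE
E/II-2 ? I-1×I-2: ee|Ee|EE
E/II-3 un I-1×I-2: ee
⇒ E over [I-1,I-2,II-1,II-2,II-3]: 18 consistent
M/I-1 aff ·: Mm|MM
M/I-2 un ·: mm
M/II-1 aff I-1×I-2: Mm
M/II-2 aff I-1×I-2: Mm
M/II-3 aff I-1×I-2: Mm
⇒ M over [I-1,I-2,II-1,II-2,II-3]: 2 consistent

II-2 ∈ {EE Mm, Ee Mm, ee Mm}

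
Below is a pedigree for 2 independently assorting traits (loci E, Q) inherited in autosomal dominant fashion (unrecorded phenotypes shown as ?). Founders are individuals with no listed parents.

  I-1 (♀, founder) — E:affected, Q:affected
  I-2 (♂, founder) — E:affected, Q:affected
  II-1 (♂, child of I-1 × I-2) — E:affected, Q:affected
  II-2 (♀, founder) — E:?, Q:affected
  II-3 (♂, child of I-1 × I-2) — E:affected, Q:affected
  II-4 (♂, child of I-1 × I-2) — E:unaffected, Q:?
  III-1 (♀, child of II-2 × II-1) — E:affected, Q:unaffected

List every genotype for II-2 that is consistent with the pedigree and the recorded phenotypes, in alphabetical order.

E/I-1 aff ·: Ee
E/I-2 aff ·: Ee
E/II-1 aff I-1×I-2: Ee|EE
E/II-2 ? ·: ee|Ee|EE
E/II-3 aff I-1×I-2: Ee|EE
E/II-4 un I-1×I-2: ee
E/III-1 aff II-2×II-1: Ee|EE
⇒ E over [I-1,I-2,II-1,II-2,II-3,II-4,III-1]: 18 consistent
Q/I-1 aff ·: Qq|QQ
Q/I-2 aff ·: Qq|QQ
Q/II-1 aff I-1×I-2: Qq
Q/II-2 aff ·: Qq
Q/II-3 aff I-1×I-2: Qq|QQ
Q/II-4 ? I-1×I-2: qq|Qq|QQ
Q/III-1 un II-2×II-1: qq
⇒ Q over [I-1,I-2,II-1,II-2,II-3,II-4,III-1]: 14 consistent

II-2 ∈ {EE Qq, Ee Qq, ee Qq}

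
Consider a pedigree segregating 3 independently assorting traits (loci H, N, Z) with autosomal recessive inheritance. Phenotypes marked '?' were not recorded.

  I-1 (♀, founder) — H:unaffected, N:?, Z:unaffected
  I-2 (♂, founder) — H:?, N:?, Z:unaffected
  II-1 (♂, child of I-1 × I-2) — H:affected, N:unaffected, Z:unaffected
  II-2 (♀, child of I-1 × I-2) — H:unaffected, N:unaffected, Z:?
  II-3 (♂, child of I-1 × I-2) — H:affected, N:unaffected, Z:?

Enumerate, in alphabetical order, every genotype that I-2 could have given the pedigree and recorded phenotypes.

I-2 ∈ {Hh NN ZZ, Hh NN Zz, Hh Nn ZZ, Hh Nn Zz, Hh nn ZZ, Hh nn Zz, hh NN ZZ, hh NN Zz, hh Nn ZZ, hh Nn Zz, hh nn ZZ, hh nn Zz}

H/I-1 un ·: Hh
H/I-2 ? ·: Hh|hh
H/II-1 aff I-1×I-2: hh
H/II-2 un I-1×I-2: HH|Hh
H/II-3 aff I-1×I-2: hh
⇒ H over [I-1,I-2,II-1,II-2,II-3]: 3 consistent
N/I-1 ? ·: NN|Nn|nn
N/I-2 ? ·: NN|Nn|nn
N/II-1 un I-1×I-2: NN|Nn
N/II-2 un I-1×I-2: NN|Nn
N/II-3 un I-1×I-2: NN|Nn
⇒ N over [I-1,I-2,II-1,II-2,II-3]: 29 consistent
Z/I-1 un ·: ZZ|Zz
Z/I-2 un ·: ZZ|Zz
Z/II-1 un I-1×I-2: ZZ|Zz
Z/II-2 ? I-1×I-2: ZZ|Zz|zz
Z/II-3 ? I-1×I-2: ZZ|Zz|zz
⇒ Z over [I-1,I-2,II-1,II-2,II-3]: 35 consistent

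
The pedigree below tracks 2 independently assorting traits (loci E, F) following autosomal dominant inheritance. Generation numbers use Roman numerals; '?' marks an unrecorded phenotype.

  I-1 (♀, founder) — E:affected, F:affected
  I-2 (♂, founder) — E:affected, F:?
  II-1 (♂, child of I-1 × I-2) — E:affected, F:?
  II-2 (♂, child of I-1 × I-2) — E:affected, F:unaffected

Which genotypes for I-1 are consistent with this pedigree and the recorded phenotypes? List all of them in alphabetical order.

I-1 ∈ {EE Ff, Ee Ff}

E/I-1 aff ·: Ee|EE
E/I-2 aff ·: Ee|EE
E/II-1 aff I-1×I-2: Ee|EE
E/II-2 aff I-1×I-2: Ee|EE
⇒ E over [I-1,I-2,II-1,II-2]: 13 consistent
F/I-1 aff ·: Ff
F/I-2 ? ·: ff|Ff
F/II-1 ? I-1×I-2: ff|Ff|FF
F/II-2 un I-1×I-2: ff
⇒ F over [I-1,I-2,II-1,II-2]: 5 consistent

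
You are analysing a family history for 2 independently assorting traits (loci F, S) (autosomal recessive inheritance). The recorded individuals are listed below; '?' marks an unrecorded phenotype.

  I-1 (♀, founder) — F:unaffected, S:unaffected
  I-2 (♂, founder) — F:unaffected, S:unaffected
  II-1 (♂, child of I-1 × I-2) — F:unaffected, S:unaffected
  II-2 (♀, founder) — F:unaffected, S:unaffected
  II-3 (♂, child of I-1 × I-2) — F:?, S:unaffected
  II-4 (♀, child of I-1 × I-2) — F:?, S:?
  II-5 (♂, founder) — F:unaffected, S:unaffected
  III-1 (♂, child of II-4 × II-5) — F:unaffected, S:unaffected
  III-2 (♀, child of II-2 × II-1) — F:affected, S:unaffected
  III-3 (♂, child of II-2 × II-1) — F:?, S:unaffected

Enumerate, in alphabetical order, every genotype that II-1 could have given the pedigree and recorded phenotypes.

II-1 ∈ {Ff SS, Ff Ss}

F/I-1 un ·: FF|Ff
F/I-2 un ·: FF|Ff
F/II-1 un I-1×I-2: Ff
F/II-2 un ·: Ff
F/II-3 ? I-1×I-2: FF|Ff|ff
F/II-4 ? I-1×I-2: FF|Ff|ff
F/II-5 un ·: FF|Ff
F/III-1 un II-4×II-5: FF|Ff
F/III-2 aff II-2×II-1: ff
F/III-3 ? II-2×II-1: FF|Ff|ff
⇒ F over [I-1,I-2,II-1,II-2,II-3,II-4,II-5,III-1,III-2,III-3]: 165 consistent
S/I-1 un ·: SS|Ss
S/I-2 un ·: SS|Ss
S/II-1 un I-1×I-2: SS|Ss
S/II-2 un ·: SS|Ss
S/II-3 un I-1×I-2: SS|Ss
S/II-4 ? I-1×I-2: SS|Ss|ss
S/II-5 un ·: SS|Ss
S/III-1 un II-4×II-5: SS|Ss
S/III-2 un II-2×II-1: SS|Ss
S/III-3 un II-2×II-1: SS|Ss
⇒ S over [I-1,I-2,II-1,II-2,II-3,II-4,II-5,III-1,III-2,III-3]: 613 consistent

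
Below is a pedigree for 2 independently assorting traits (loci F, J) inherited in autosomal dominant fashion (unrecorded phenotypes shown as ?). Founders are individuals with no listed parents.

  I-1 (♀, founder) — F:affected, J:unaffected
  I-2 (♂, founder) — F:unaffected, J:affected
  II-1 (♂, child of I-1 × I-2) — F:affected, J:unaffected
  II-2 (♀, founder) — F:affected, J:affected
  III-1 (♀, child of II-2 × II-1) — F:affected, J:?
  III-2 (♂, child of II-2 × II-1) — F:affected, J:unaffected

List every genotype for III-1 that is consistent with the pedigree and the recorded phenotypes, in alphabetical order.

III-1 ∈ {FF Jj, FF jj, Ff Jj, Ff jj}

F/I-1 aff ·: Ff|FF
F/I-2 un ·: ff
F/II-1 aff I-1×I-2: Ff
F/II-2 aff ·: Ff|FF
F/III-1 aff II-2×II-1: Ff|FF
F/III-2 aff II-2×II-1: Ff|FF
⇒ F over [I-1,I-2,II-1,II-2,III-1,III-2]: 16 consistent
J/I-1 un ·: jj
J/I-2 aff ·: Jj
J/II-1 un I-1×I-2: jj
J/II-2 aff ·: Jj
J/III-1 ? II-2×II-1: jj|Jj
J/III-2 un II-2×II-1: jj
⇒ J over [I-1,I-2,II-1,II-2,III-1,III-2]: 2 consistent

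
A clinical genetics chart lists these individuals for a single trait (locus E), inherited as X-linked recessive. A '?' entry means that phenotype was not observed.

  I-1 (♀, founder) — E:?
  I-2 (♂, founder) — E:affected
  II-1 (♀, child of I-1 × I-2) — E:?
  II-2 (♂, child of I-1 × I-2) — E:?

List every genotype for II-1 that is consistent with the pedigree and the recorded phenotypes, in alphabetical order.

II-1 ∈ {X^EX^e, X^eX^e}

E/I-1 ? ·: X^EX^E|X^EX^e|X^eX^e
E/I-2 aff ·: X^eY
E/II-1 ? I-1×I-2: X^EX^e|X^eX^e
E/II-2 ? I-1×I-2: X^EY|X^eY
⇒ E over [I-1,I-2,II-1,II-2]: 6 consistent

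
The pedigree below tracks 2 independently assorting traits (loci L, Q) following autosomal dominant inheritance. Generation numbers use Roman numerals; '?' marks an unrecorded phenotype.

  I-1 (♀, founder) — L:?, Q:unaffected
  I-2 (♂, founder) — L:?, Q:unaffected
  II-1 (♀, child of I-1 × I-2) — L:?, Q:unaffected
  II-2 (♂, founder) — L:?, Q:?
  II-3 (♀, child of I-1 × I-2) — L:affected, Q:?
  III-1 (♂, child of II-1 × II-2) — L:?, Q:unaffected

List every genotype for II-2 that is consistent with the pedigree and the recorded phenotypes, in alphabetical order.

L/I-1 ? ·: ll|Ll|LL
L/I-2 ? ·: ll|Ll|LL
L/II-1 ? I-1×I-2: ll|Ll|LL
L/II-2 ? ·: ll|Ll|LL
L/II-3 aff I-1×I-2: Ll|LL
L/III-1 ? II-1×II-2: ll|Ll|LL
⇒ L over [I-1,I-2,II-1,II-2,II-3,III-1]: 114 consistent
Q/I-1 un ·: qq
Q/I-2 un ·: qq
Q/II-1 un I-1×I-2: qq
Q/II-2 ? ·: qq|Qq
Q/II-3 ? I-1×I-2: qq
Q/III-1 un II-1×II-2: qq
⇒ Q over [I-1,I-2,II-1,II-2,II-3,III-1]: 2 consistent

II-2 ∈ {LL Qq, LL qq, Ll Qq, Ll qq, ll Qq, ll qq}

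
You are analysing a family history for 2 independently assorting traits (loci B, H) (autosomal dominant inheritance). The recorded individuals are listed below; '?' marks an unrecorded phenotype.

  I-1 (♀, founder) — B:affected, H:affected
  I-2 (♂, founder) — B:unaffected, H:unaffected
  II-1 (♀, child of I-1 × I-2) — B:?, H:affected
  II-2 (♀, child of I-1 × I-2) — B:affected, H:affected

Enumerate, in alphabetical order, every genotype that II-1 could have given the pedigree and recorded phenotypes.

II-1 ∈ {Bb Hh, bb Hh}

B/I-1 aff ·: Bb|BB
B/I-2 un ·: bb
B/II-1 ? I-1×I-2: bb|Bb
B/II-2 aff I-1×I-2: Bb
⇒ B over [I-1,I-2,II-1,II-2]: 3 consistent
H/I-1 aff ·: Hh|HH
H/I-2 un ·: hh
H/II-1 aff I-1×I-2: Hh
H/II-2 aff I-1×I-2: Hh
⇒ H over [I-1,I-2,II-1,II-2]: 2 consistent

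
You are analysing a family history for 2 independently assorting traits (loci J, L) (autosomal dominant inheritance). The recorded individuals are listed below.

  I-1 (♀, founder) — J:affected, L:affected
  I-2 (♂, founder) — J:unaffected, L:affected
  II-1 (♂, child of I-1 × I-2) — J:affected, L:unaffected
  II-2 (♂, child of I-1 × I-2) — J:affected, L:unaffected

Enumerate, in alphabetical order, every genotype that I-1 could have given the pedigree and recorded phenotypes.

J/I-1 aff ·: Jj|JJ
J/I-2 un ·: jj
J/II-1 aff I-1×I-2: Jj
J/II-2 aff I-1×I-2: Jj
⇒ J over [I-1,I-2,II-1,II-2]: 2 consistent
L/I-1 aff ·: Ll
L/I-2 aff ·: Ll
L/II-1 un I-1×I-2: ll
L/II-2 un I-1×I-2: ll
⇒ L over [I-1,I-2,II-1,II-2]: 1 consistent

I-1 ∈ {JJ Ll, Jj Ll}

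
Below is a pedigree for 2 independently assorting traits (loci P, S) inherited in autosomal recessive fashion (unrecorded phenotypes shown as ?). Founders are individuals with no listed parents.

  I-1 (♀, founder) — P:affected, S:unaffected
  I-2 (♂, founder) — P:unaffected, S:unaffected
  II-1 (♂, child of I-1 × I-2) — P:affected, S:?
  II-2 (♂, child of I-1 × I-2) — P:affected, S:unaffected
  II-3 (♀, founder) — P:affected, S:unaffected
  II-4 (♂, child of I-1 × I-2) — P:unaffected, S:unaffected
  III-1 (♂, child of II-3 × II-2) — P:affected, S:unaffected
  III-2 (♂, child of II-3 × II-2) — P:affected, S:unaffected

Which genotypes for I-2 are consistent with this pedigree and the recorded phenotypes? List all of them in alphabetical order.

I-2 ∈ {Pp SS, Pp Ss}

P/I-1 aff ·: pp
P/I-2 un ·: Pp
P/II-1 aff I-1×I-2: pp
P/II-2 aff I-1×I-2: pp
P/II-3 aff ·: pp
P/II-4 un I-1×I-2: Pp
P/III-1 aff II-3×II-2: pp
P/III-2 aff II-3×II-2: pp
⇒ P over [I-1,I-2,II-1,II-2,II-3,II-4,III-1,III-2]: 1 consistent
S/I-1 un ·: SS|Ss
S/I-2 un ·: SS|Ss
S/II-1 ? I-1×I-2: SS|Ss|ss
S/II-2 un I-1×I-2: SS|Ss
S/II-3 un ·: SS|Ss
S/II-4 un I-1×I-2: SS|Ss
S/III-1 un II-3×II-2: SS|Ss
S/III-2 un II-3×II-2: SS|Ss
⇒ S over [I-1,I-2,II-1,II-2,II-3,II-4,III-1,III-2]: 187 consistent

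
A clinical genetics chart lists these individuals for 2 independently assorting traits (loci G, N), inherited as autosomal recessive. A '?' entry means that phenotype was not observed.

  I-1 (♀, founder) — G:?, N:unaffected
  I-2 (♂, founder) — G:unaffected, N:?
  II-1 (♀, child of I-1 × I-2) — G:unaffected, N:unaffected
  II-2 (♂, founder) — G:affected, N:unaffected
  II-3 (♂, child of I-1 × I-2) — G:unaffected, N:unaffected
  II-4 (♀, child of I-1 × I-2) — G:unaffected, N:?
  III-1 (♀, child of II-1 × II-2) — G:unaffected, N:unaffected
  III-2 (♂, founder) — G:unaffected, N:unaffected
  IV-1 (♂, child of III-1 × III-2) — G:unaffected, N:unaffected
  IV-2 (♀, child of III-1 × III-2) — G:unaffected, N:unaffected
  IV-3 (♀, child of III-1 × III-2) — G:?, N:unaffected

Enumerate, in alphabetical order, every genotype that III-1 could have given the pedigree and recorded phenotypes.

G/I-1 ? ·: GG|Gg|gg
G/I-2 un ·: GG|Gg
G/II-1 un I-1×I-2: GG|Gg
G/II-2 aff ·: gg
G/II-3 un I-1×I-2: GG|Gg
G/II-4 un I-1×I-2: GG|Gg
G/III-1 un II-1×II-2: Gg
G/III-2 un ·: GG|Gg
G/IV-1 un III-1×III-2: GG|Gg
G/IV-2 un III-1×III-2: GG|Gg
G/IV-3 ? III-1×III-2: GG|Gg|gg
⇒ G over [I-1,I-2,II-1,II-2,II-3,II-4,III-1,III-2,IV-1,IV-2,IV-3]: 540 consistent
N/I-1 un ·: NN|Nn
N/I-2 ? ·: NN|Nn|nn
N/II-1 un I-1×I-2: NN|Nn
N/II-2 un ·: NN|Nn
N/II-3 un I-1×I-2: NN|Nn
N/II-4 ? I-1×I-2: NN|Nn|nn
N/III-1 un II-1×II-2: NN|Nn
N/III-2 un ·: NN|Nn
N/IV-1 un III-1×III-2: NN|Nn
N/IV-2 un III-1×III-2: NN|Nn
N/IV-3 un III-1×III-2: NN|Nn
⇒ N over [I-1,I-2,II-1,II-2,II-3,II-4,III-1,III-2,IV-1,IV-2,IV-3]: 1360 consistent

III-1 ∈ {Gg NN, Gg Nn}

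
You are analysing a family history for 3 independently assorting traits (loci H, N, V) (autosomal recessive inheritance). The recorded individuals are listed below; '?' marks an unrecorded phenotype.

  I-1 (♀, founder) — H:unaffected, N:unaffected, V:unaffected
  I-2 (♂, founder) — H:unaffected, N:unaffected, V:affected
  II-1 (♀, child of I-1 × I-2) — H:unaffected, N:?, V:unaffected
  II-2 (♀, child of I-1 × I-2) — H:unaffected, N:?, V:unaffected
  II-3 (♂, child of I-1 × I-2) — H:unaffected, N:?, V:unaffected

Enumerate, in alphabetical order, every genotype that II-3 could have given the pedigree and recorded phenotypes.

H/I-1 un ·: HH|Hh
H/I-2 un ·: HH|Hh
H/II-1 un I-1×I-2: HH|Hh
H/II-2 un I-1×I-2: HH|Hh
H/II-3 un I-1×I-2: HH|Hh
⇒ H over [I-1,I-2,II-1,II-2,II-3]: 25 consistent
N/I-1 un ·: NN|Nn
N/I-2 un ·: NN|Nn
N/II-1 ? I-1×I-2: NN|Nn|nn
N/II-2 ? I-1×I-2: NN|Nn|nn
N/II-3 ? I-1×I-2: NN|Nn|nn
⇒ N over [I-1,I-2,II-1,II-2,II-3]: 44 consistent
V/I-1 un ·: VV|Vv
V/I-2 aff ·: vv
V/II-1 un I-1×I-2: Vv
V/II-2 un I-1×I-2: Vv
V/II-3 un I-1×I-2: Vv
⇒ V over [I-1,I-2,II-1,II-2,II-3]: 2 consistent

II-3 ∈ {HH NN Vv, HH Nn Vv, HH nn Vv, Hh NN Vv, Hh Nn Vv, Hh nn Vv}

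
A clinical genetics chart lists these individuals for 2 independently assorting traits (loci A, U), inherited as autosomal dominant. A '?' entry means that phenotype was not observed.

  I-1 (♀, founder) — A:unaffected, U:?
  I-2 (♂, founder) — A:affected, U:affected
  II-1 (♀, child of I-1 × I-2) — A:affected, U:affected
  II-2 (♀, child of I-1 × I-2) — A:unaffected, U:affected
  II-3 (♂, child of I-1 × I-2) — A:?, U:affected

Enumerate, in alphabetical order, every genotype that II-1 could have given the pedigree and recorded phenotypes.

II-1 ∈ {Aa UU, Aa Uu}

A/I-1 un ·: aa
A/I-2 aff ·: Aa
A/II-1 aff I-1×I-2: Aa
A/II-2 un I-1×I-2: aa
A/II-3 ? I-1×I-2: aa|Aa
⇒ A over [I-1,I-2,II-1,II-2,II-3]: 2 consistent
U/I-1 ? ·: uu|Uu|UU
U/I-2 aff ·: Uu|UU
U/II-1 aff I-1×I-2: Uu|UU
U/II-2 aff I-1×I-2: Uu|UU
U/II-3 aff I-1×I-2: Uu|UU
⇒ U over [I-1,I-2,II-1,II-2,II-3]: 27 consistent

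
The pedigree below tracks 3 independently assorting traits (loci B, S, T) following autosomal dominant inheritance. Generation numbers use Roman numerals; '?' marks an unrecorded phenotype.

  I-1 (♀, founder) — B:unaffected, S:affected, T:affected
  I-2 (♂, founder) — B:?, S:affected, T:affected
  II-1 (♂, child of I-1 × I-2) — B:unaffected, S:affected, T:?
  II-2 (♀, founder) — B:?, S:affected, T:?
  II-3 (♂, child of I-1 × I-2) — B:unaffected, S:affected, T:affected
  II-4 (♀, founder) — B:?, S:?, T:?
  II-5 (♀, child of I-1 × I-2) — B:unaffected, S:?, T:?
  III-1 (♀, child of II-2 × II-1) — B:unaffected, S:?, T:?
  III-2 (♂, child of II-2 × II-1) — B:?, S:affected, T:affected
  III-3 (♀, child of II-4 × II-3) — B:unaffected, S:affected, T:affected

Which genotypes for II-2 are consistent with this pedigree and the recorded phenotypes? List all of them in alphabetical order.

B/I-1 un ·: bb
B/I-2 ? ·: bb|Bb
B/II-1 un I-1×I-2: bb
B/II-2 ? ·: bb|Bb
B/II-3 un I-1×I-2: bb
B/II-4 ? ·: bb|Bb
B/II-5 un I-1×I-2: bb
B/III-1 un II-2×II-1: bb
B/III-2 ? II-2×II-1: bb|Bb
B/III-3 un II-4×II-3: bb
⇒ B over [I-1,I-2,II-1,II-2,II-3,II-4,II-5,III-1,III-2,III-3]: 12 consistent
S/I-1 aff ·: Ss|SS
S/I-2 aff ·: Ss|SS
S/II-1 aff I-1×I-2: Ss|SS
S/II-2 aff ·: Ss|SS
S/II-3 aff I-1×I-2: Ss|SS
S/II-4 ? ·: ss|Ss|SS
S/II-5 ? I-1×I-2: ss|Ss|SS
S/III-1 ? II-2×II-1: ss|Ss|SS
S/III-2 aff II-2×II-1: Ss|SS
S/III-3 aff II-4×II-3: Ss|SS
⇒ S over [I-1,I-2,II-1,II-2,II-3,II-4,II-5,III-1,III-2,III-3]: 965 consistent
T/I-1 aff ·: Tt|TT
T/I-2 aff ·: Tt|TT
T/II-1 ? I-1×I-2: tt|Tt|TT
T/II-2 ? ·: tt|Tt|TT
T/II-3 aff I-1×I-2: Tt|TT
T/II-4 ? ·: tt|Tt|TT
T/II-5 ? I-1×I-2: tt|Tt|TT
T/III-1 ? II-2×II-1: tt|Tt|TT
T/III-2 aff II-2×II-1: Tt|TT
T/III-3 aff II-4×II-3: Tt|TT
⇒ T over [I-1,I-2,II-1,II-2,II-3,II-4,II-5,III-1,III-2,III-3]: 1239 consistent

II-2 ∈ {Bb SS TT, Bb SS Tt, Bb SS tt, Bb Ss TT, Bb Ss Tt, Bb Ss tt, bb SS TT, bb SS Tt, bb SS tt, bb Ss TT, bb Ss Tt, bb Ss tt}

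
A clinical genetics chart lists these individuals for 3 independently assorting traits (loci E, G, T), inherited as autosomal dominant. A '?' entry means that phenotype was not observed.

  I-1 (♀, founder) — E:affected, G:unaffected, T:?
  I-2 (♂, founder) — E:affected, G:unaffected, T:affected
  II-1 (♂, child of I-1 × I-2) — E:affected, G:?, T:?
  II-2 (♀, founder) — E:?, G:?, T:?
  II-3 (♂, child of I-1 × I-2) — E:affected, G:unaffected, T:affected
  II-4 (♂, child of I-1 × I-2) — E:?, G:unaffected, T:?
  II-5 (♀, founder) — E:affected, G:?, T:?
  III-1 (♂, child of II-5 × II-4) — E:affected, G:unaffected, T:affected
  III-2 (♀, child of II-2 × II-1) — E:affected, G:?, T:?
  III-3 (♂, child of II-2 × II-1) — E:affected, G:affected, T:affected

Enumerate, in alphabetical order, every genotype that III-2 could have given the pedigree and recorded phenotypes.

E/I-1 aff ·: Ee|EE
E/I-2 aff ·: Ee|EE
E/II-1 aff I-1×I-2: Ee|EE
E/II-2 ? ·: ee|Ee|EE
E/II-3 aff I-1×I-2: Ee|EE
E/II-4 ? I-1×I-2: ee|Ee|EE
E/II-5 aff ·: Ee|EE
E/III-1 aff II-5×II-4: Ee|EE
E/III-2 aff II-2×II-1: Ee|EE
E/III-3 aff II-2×II-1: Ee|EE
⇒ E over [I-1,I-2,II-1,II-2,II-3,II-4,II-5,III-1,III-2,III-3]: 708 consistent
G/I-1 un ·: gg
G/I-2 un ·: gg
G/II-1 ? I-1×I-2: gg
G/II-2 ? ·: Gg|GG
G/II-3 un I-1×I-2: gg
G/II-4 un I-1×I-2: gg
G/II-5 ? ·: gg|Gg
G/III-1 un II-5×II-4: gg
G/III-2 ? II-2×II-1: gg|Gg
G/III-3 aff II-2×II-1: Gg
⇒ G over [I-1,I-2,II-1,II-2,II-3,II-4,II-5,III-1,III-2,III-3]: 6 consistent
T/I-1 ? ·: tt|Tt|TT
T/I-2 aff ·: Tt|TT
T/II-1 ? I-1×I-2: tt|Tt|TT
T/II-2 ? ·: tt|Tt|TT
T/II-3 aff I-1×I-2: Tt|TT
T/II-4 ? I-1×I-2: tt|Tt|TT
T/II-5 ? ·: tt|Tt|TT
T/III-1 aff II-5×II-4: Tt|TT
T/III-2 ? II-2×II-1: tt|Tt|TT
T/III-3 aff II-2×II-1: Tt|TT
⇒ T over [I-1,I-2,II-1,II-2,II-3,II-4,II-5,III-1,III-2,III-3]: 1299 consistent

III-2 ∈ {EE Gg TT, EE Gg Tt, EE Gg tt, EE gg TT, EE gg Tt, EE gg tt, Ee Gg TT, Ee Gg Tt, Ee Gg tt, Ee gg TT, Ee gg Tt, Ee gg tt}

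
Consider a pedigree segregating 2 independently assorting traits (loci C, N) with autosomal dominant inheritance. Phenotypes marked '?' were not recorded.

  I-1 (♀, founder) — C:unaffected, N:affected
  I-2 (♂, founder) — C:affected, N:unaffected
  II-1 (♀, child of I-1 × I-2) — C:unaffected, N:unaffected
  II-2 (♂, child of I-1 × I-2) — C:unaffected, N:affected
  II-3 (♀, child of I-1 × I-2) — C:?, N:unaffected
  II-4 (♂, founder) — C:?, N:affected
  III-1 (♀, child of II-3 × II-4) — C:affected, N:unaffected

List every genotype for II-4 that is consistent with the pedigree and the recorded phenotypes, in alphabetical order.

II-4 ∈ {CC Nn, Cc Nn, cc Nn}

C/I-1 un ·: cc
C/I-2 aff ·: Cc
C/II-1 un I-1×I-2: cc
C/II-2 un I-1×I-2: cc
C/II-3 ? I-1×I-2: cc|Cc
C/II-4 ? ·: cc|Cc|CC
C/III-1 aff II-3×II-4: Cc|CC
⇒ C over [I-1,I-2,II-1,II-2,II-3,II-4,III-1]: 7 consistent
N/I-1 aff ·: Nn
N/I-2 un ·: nn
N/II-1 un I-1×I-2: nn
N/II-2 aff I-1×I-2: Nn
N/II-3 un I-1×I-2: nn
N/II-4 aff ·: Nn
N/III-1 un II-3×II-4: nn
⇒ N over [I-1,I-2,II-1,II-2,II-3,II-4,III-1]: 1 consistent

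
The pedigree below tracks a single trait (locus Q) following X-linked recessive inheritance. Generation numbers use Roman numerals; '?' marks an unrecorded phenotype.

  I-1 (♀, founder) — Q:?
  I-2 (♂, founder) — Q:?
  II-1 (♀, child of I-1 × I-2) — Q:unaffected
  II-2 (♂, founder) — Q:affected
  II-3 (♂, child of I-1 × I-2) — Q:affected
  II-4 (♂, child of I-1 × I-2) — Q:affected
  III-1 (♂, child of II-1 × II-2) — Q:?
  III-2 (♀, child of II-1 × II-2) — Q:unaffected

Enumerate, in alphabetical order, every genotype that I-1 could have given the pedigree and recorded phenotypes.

Q/I-1 ? ·: X^QX^q|X^qX^q
Q/I-2 ? ·: X^QY|X^qY
Q/II-1 un I-1×I-2: X^QX^Q|X^QX^q
Q/II-2 aff ·: X^qY
Q/II-3 aff I-1×I-2: X^qY
Q/II-4 aff I-1×I-2: X^qY
Q/III-1 ? II-1×II-2: X^QY|X^qY
Q/III-2 un II-1×II-2: X^QX^q
⇒ Q over [I-1,I-2,II-1,II-2,II-3,II-4,III-1,III-2]: 7 consistent

I-1 ∈ {X^QX^q, X^qX^q}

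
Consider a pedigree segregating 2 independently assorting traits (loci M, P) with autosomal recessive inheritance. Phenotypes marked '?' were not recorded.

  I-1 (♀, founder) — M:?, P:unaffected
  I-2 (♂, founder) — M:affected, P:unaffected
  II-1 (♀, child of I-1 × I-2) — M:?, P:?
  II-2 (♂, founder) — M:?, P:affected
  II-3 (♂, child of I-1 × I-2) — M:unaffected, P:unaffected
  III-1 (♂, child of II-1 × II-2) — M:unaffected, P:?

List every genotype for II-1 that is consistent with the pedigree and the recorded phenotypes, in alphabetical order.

M/I-1 ? ·: MM|Mm
M/I-2 aff ·: mm
M/II-1 ? I-1×I-2: Mm|mm
M/II-2 ? ·: MM|Mm|mm
M/II-3 un I-1×I-2: Mm
M/III-1 un II-1×II-2: MM|Mm
⇒ M over [I-1,I-2,II-1,II-2,II-3,III-1]: 12 consistent
P/I-1 un ·: PP|Pp
P/I-2 un ·: PP|Pp
P/II-1 ? I-1×I-2: PP|Pp|pp
P/II-2 aff ·: pp
P/II-3 un I-1×I-2: PP|Pp
P/III-1 ? II-1×II-2: Pp|pp
⇒ P over [I-1,I-2,II-1,II-2,II-3,III-1]: 21 consistent

II-1 ∈ {Mm PP, Mm Pp, Mm pp, mm PP, mm Pp, mm pp}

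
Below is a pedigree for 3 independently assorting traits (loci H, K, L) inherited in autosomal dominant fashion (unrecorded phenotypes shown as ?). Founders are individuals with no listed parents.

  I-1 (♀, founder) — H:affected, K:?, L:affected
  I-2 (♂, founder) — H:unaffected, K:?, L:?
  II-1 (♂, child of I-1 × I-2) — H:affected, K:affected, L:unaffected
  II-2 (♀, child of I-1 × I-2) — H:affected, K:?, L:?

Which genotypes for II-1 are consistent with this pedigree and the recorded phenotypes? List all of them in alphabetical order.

H/I-1 aff ·: Hh|HH
H/I-2 un ·: hh
H/II-1 aff I-1×I-2: Hh
H/II-2 aff I-1×I-2: Hh
⇒ H over [I-1,I-2,II-1,II-2]: 2 consistent
K/I-1 ? ·: kk|Kk|KK
K/I-2 ? ·: kk|Kk|KK
K/II-1 aff I-1×I-2: Kk|KK
K/II-2 ? I-1×I-2: kk|Kk|KK
⇒ K over [I-1,I-2,II-1,II-2]: 21 consistent
L/I-1 aff ·: Ll
L/I-2 ? ·: ll|Ll
L/II-1 un I-1×I-2: ll
L/II-2 ? I-1×I-2: ll|Ll|LL
⇒ L over [I-1,I-2,II-1,II-2]: 5 consistent

II-1 ∈ {Hh KK ll, Hh Kk ll}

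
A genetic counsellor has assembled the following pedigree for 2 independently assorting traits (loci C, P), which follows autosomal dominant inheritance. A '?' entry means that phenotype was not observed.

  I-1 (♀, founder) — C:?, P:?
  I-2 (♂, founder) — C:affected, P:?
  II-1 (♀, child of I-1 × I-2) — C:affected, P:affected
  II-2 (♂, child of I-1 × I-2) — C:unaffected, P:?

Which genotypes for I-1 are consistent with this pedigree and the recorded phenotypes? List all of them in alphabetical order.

C/I-1 ? ·: cc|Cc
C/I-2 aff ·: Cc
C/II-1 aff I-1×I-2: Cc|CC
C/II-2 un I-1×I-2: cc
⇒ C over [I-1,I-2,II-1,II-2]: 3 consistent
P/I-1 ? ·: pp|Pp|PP
P/I-2 ? ·: pp|Pp|PP
P/II-1 aff I-1×I-2: Pp|PP
P/II-2 ? I-1×I-2: pp|Pp|PP
⇒ P over [I-1,I-2,II-1,II-2]: 21 consistent

I-1 ∈ {Cc PP, Cc Pp, Cc pp, cc PP, cc Pp, cc pp}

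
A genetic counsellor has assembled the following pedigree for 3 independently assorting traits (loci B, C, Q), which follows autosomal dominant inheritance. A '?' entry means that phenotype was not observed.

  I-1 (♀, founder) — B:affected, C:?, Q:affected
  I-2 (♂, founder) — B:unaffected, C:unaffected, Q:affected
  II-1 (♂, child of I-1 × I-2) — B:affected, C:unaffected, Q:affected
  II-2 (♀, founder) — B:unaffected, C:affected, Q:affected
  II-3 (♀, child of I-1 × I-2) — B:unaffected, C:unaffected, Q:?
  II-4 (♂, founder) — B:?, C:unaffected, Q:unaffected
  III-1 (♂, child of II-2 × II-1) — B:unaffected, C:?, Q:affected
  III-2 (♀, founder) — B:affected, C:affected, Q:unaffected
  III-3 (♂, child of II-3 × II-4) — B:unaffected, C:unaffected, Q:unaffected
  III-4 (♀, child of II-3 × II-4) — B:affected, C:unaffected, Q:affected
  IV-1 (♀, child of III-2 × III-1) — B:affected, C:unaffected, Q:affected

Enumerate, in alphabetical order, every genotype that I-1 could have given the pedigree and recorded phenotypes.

B/I-1 aff ·: Bb
B/I-2 un ·: bb
B/II-1 aff I-1×I-2: Bb
B/II-2 un ·: bb
B/II-3 un I-1×I-2: bb
B/II-4 ? ·: Bb
B/III-1 un II-2×II-1: bb
B/III-2 aff ·: Bb|BB
B/III-3 un II-3×II-4: bb
B/III-4 aff II-3×II-4: Bb
B/IV-1 aff III-2×III-1: Bb
⇒ B over [I-1,I-2,II-1,II-2,II-3,II-4,III-1,III-2,III-3,III-4,IV-1]: 2 consistent
C/I-1 ? ·: cc|Cc
C/I-2 un ·: cc
C/II-1 un I-1×I-2: cc
C/II-2 aff ·: Cc|CC
C/II-3 un I-1×I-2: cc
C/II-4 un ·: cc
C/III-1 ? II-2×II-1: cc|Cc
C/III-2 aff ·: Cc
C/III-3 un II-3×II-4: cc
C/III-4 un II-3×II-4: cc
C/IV-1 un III-2×III-1: cc
⇒ C over [I-1,I-2,II-1,II-2,II-3,II-4,III-1,III-2,III-3,III-4,IV-1]: 6 consistent
Q/I-1 aff ·: Qq|QQ
Q/I-2 aff ·: Qq|QQ
Q/II-1 aff I-1×I-2: Qq|QQ
Q/II-2 aff ·: Qq|QQ
Q/II-3 ? I-1×I-2: Qq
Q/II-4 un ·: qq
Q/III-1 aff II-2×II-1: Qq|QQ
Q/III-2 un ·: qq
Q/III-3 un II-3×II-4: qq
Q/III-4 aff II-3×II-4: Qq
Q/IV-1 aff III-2×III-1: Qq
⇒ Q over [I-1,I-2,II-1,II-2,II-3,II-4,III-1,III-2,III-3,III-4,IV-1]: 21 consistent

I-1 ∈ {Bb Cc QQ, Bb Cc Qq, Bb cc QQ, Bb cc Qq}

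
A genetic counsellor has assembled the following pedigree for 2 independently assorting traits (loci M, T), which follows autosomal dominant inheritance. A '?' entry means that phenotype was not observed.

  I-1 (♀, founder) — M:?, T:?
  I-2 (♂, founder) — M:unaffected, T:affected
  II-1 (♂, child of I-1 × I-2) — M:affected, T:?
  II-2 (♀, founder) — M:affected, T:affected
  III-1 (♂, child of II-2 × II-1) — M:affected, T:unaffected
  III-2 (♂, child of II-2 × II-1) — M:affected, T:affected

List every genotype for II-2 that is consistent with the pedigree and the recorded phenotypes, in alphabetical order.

II-2 ∈ {MM Tt, Mm Tt}

M/I-1 ? ·: Mm|MM
M/I-2 un ·: mm
M/II-1 aff I-1×I-2: Mm
M/II-2 aff ·: Mm|MM
M/III-1 aff II-2×II-1: Mm|MM
M/III-2 aff II-2×II-1: Mm|MM
⇒ M over [I-1,I-2,II-1,II-2,III-1,III-2]: 16 consistent
T/I-1 ? ·: tt|Tt|TT
T/I-2 aff ·: Tt|TT
T/II-1 ? I-1×I-2: tt|Tt
T/II-2 aff ·: Tt
T/III-1 un II-2×II-1: tt
T/III-2 aff II-2×II-1: Tt|TT
⇒ T over [I-1,I-2,II-1,II-2,III-1,III-2]: 12 consistent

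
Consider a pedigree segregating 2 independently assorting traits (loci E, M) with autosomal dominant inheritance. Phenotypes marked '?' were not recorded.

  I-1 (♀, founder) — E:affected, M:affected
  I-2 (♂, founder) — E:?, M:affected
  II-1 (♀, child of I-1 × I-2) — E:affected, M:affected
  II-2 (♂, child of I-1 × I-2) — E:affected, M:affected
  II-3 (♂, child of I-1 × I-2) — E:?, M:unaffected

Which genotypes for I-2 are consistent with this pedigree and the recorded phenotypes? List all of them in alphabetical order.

E/I-1 aff ·: Ee|EE
E/I-2 ? ·: ee|Ee|EE
E/II-1 aff I-1×I-2: Ee|EE
E/II-2 aff I-1×I-2: Ee|EE
E/II-3 ? I-1×I-2: ee|Ee|EE
⇒ E over [I-1,I-2,II-1,II-2,II-3]: 32 consistent
M/I-1 aff ·: Mm
M/I-2 aff ·: Mm
M/II-1 aff I-1×I-2: Mm|MM
M/II-2 aff I-1×I-2: Mm|MM
M/II-3 un I-1×I-2: mm
⇒ M over [I-1,I-2,II-1,II-2,II-3]: 4 consistent

I-2 ∈ {EE Mm, Ee Mm, ee Mm}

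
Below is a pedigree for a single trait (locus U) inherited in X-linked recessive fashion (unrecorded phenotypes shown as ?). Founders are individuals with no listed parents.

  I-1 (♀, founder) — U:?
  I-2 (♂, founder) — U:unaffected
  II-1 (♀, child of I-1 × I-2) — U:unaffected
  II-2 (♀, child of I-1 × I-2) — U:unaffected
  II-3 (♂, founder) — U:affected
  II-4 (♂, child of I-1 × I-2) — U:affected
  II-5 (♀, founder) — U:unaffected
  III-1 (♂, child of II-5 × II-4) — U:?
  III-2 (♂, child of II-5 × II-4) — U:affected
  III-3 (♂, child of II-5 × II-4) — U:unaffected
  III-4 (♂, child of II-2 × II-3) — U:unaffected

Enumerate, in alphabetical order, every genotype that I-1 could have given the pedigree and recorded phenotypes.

I-1 ∈ {X^UX^u, X^uX^u}

U/I-1 ? ·: X^UX^u|X^uX^u
U/I-2 un ·: X^UY
U/II-1 un I-1×I-2: X^UX^U|X^UX^u
U/II-2 un I-1×I-2: X^UX^U|X^UX^u
U/II-3 aff ·: X^uY
U/II-4 aff I-1×I-2: X^uY
U/II-5 un ·: X^UX^u
U/III-1 ? II-5×II-4: X^UY|X^uY
U/III-2 aff II-5×II-4: X^uY
U/III-3 un II-5×II-4: X^UY
U/III-4 un II-2×II-3: X^UY
⇒ U over [I-1,I-2,II-1,II-2,II-3,II-4,II-5,III-1,III-2,III-3,III-4]: 10 consistent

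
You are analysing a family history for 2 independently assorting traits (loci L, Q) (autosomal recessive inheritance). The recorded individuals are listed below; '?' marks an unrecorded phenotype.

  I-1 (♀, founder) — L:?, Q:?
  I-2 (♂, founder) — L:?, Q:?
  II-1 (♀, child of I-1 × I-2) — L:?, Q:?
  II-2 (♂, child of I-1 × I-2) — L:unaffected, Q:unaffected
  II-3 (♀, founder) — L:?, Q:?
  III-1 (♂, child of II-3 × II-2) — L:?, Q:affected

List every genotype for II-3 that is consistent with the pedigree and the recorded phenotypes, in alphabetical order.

L/I-1 ? ·: LL|Ll|ll
L/I-2 ? ·: LL|Ll|ll
L/II-1 ? I-1×I-2: LL|Ll|ll
L/II-2 un I-1×I-2: LL|Ll
L/II-3 ? ·: LL|Ll|ll
L/III-1 ? II-3×II-2: LL|Ll|ll
⇒ L over [I-1,I-2,II-1,II-2,II-3,III-1]: 123 consistent
Q/I-1 ? ·: QQ|Qq|qq
Q/I-2 ? ·: QQ|Qq|qq
Q/II-1 ? I-1×I-2: QQ|Qq|qq
Q/II-2 un I-1×I-2: Qq
Q/II-3 ? ·: Qq|qq
Q/III-1 aff II-3×II-2: qq
⇒ Q over [I-1,I-2,II-1,II-2,II-3,III-1]: 26 consistent

II-3 ∈ {LL Qq, LL qq, Ll Qq, Ll qq, ll Qq, ll qq}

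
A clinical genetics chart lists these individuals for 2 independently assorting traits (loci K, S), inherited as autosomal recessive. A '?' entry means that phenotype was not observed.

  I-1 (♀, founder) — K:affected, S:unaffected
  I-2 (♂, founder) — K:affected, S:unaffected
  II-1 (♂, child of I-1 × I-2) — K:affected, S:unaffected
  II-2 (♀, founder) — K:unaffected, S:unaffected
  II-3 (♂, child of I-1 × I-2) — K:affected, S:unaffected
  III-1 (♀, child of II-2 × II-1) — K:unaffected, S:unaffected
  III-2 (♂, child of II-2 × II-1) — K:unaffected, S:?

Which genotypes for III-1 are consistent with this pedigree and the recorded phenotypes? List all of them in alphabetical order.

III-1 ∈ {Kk SS, Kk Ss}

K/I-1 aff ·: kk
K/I-2 aff ·: kk
K/II-1 aff I-1×I-2: kk
K/II-2 un ·: KK|Kk
K/II-3 aff I-1×I-2: kk
K/III-1 un II-2×II-1: Kk
K/III-2 un II-2×II-1: Kk
⇒ K over [I-1,I-2,II-1,II-2,II-3,III-1,III-2]: 2 consistent
S/I-1 un ·: SS|Ss
S/I-2 un ·: SS|Ss
S/II-1 un I-1×I-2: SS|Ss
S/II-2 un ·: SS|Ss
S/II-3 un I-1×I-2: SS|Ss
S/III-1 un II-2×II-1: SS|Ss
S/III-2 ? II-2×II-1: SS|Ss|ss
⇒ S over [I-1,I-2,II-1,II-2,II-3,III-1,III-2]: 95 consistent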